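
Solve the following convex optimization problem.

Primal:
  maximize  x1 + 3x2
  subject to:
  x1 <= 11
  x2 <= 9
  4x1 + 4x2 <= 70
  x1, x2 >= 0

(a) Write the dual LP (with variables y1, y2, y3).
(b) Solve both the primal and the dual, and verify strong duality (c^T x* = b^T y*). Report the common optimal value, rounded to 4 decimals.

The standard primal-dual pair for 'max c^T x s.t. A x <= b, x >= 0' is:
  Dual:  min b^T y  s.t.  A^T y >= c,  y >= 0.

So the dual LP is:
  minimize  11y1 + 9y2 + 70y3
  subject to:
    y1 + 4y3 >= 1
    y2 + 4y3 >= 3
    y1, y2, y3 >= 0

Solving the primal: x* = (8.5, 9).
  primal value c^T x* = 35.5.
Solving the dual: y* = (0, 2, 0.25).
  dual value b^T y* = 35.5.
Strong duality: c^T x* = b^T y*. Confirmed.

35.5


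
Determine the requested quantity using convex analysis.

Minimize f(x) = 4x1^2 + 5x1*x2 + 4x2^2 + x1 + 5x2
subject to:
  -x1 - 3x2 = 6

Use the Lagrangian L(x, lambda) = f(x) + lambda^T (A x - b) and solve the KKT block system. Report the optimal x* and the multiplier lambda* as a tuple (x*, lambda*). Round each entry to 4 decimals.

Form the Lagrangian:
  L(x, lambda) = (1/2) x^T Q x + c^T x + lambda^T (A x - b)
Stationarity (grad_x L = 0): Q x + c + A^T lambda = 0.
Primal feasibility: A x = b.

This gives the KKT block system:
  [ Q   A^T ] [ x     ]   [-c ]
  [ A    0  ] [ lambda ] = [ b ]

Solving the linear system:
  x*      = (0.96, -2.32)
  lambda* = (-2.92)
  f(x*)   = 3.44

x* = (0.96, -2.32), lambda* = (-2.92)


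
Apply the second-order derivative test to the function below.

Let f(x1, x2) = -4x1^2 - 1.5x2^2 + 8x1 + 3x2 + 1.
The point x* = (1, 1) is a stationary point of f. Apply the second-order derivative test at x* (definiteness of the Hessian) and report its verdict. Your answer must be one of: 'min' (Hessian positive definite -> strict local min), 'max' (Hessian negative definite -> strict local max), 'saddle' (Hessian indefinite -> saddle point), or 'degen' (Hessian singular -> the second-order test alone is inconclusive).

Compute the Hessian H = grad^2 f:
  H = [[-8, 0], [0, -3]]
Verify stationarity: grad f(x*) = H x* + g = (0, 0).
Eigenvalues of H: -8, -3.
Both eigenvalues < 0, so H is negative definite -> x* is a strict local max.

max


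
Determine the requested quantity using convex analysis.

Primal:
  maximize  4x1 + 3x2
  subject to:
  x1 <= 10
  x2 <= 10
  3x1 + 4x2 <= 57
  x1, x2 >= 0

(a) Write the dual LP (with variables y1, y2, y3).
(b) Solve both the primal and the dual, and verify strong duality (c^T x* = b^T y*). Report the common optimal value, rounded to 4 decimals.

The standard primal-dual pair for 'max c^T x s.t. A x <= b, x >= 0' is:
  Dual:  min b^T y  s.t.  A^T y >= c,  y >= 0.

So the dual LP is:
  minimize  10y1 + 10y2 + 57y3
  subject to:
    y1 + 3y3 >= 4
    y2 + 4y3 >= 3
    y1, y2, y3 >= 0

Solving the primal: x* = (10, 6.75).
  primal value c^T x* = 60.25.
Solving the dual: y* = (1.75, 0, 0.75).
  dual value b^T y* = 60.25.
Strong duality: c^T x* = b^T y*. Confirmed.

60.25


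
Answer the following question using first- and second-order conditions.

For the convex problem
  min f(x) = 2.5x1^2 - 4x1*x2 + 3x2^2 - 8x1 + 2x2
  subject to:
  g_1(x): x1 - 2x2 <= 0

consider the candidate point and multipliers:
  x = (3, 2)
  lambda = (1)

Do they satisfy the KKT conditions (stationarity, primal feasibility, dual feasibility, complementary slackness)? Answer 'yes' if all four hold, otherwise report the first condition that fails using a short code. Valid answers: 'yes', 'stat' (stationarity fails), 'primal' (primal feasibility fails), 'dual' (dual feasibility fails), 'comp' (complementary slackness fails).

Gradient of f: grad f(x) = Q x + c = (-1, 2)
Constraint values g_i(x) = a_i^T x - b_i:
  g_1((3, 2)) = -1
Stationarity residual: grad f(x) + sum_i lambda_i a_i = (0, 0)
  -> stationarity OK
Primal feasibility (all g_i <= 0): OK
Dual feasibility (all lambda_i >= 0): OK
Complementary slackness (lambda_i * g_i(x) = 0 for all i): FAILS

Verdict: the first failing condition is complementary_slackness -> comp.

comp


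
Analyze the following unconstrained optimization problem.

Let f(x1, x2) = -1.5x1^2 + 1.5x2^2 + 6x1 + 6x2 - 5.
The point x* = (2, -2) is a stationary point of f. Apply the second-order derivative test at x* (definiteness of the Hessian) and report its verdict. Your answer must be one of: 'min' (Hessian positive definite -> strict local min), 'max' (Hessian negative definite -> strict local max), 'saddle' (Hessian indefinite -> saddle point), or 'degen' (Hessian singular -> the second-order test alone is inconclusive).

Compute the Hessian H = grad^2 f:
  H = [[-3, 0], [0, 3]]
Verify stationarity: grad f(x*) = H x* + g = (0, 0).
Eigenvalues of H: -3, 3.
Eigenvalues have mixed signs, so H is indefinite -> x* is a saddle point.

saddle


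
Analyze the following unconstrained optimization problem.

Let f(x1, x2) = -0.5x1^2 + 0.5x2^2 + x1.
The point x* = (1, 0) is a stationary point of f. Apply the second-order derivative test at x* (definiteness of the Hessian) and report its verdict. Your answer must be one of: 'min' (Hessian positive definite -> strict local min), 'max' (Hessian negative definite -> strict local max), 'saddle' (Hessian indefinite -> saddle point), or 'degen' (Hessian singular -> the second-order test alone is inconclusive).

Compute the Hessian H = grad^2 f:
  H = [[-1, 0], [0, 1]]
Verify stationarity: grad f(x*) = H x* + g = (0, 0).
Eigenvalues of H: -1, 1.
Eigenvalues have mixed signs, so H is indefinite -> x* is a saddle point.

saddle


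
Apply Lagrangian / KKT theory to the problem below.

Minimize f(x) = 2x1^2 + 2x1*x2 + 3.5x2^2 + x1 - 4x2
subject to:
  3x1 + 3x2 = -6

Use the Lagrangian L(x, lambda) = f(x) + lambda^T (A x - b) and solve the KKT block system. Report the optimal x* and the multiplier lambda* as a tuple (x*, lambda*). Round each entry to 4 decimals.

Form the Lagrangian:
  L(x, lambda) = (1/2) x^T Q x + c^T x + lambda^T (A x - b)
Stationarity (grad_x L = 0): Q x + c + A^T lambda = 0.
Primal feasibility: A x = b.

This gives the KKT block system:
  [ Q   A^T ] [ x     ]   [-c ]
  [ A    0  ] [ lambda ] = [ b ]

Solving the linear system:
  x*      = (-2.1429, 0.1429)
  lambda* = (2.4286)
  f(x*)   = 5.9286

x* = (-2.1429, 0.1429), lambda* = (2.4286)


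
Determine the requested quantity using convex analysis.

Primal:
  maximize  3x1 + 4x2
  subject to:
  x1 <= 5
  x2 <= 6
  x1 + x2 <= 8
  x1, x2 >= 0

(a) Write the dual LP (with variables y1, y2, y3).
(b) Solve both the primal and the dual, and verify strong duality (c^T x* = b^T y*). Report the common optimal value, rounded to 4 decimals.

The standard primal-dual pair for 'max c^T x s.t. A x <= b, x >= 0' is:
  Dual:  min b^T y  s.t.  A^T y >= c,  y >= 0.

So the dual LP is:
  minimize  5y1 + 6y2 + 8y3
  subject to:
    y1 + y3 >= 3
    y2 + y3 >= 4
    y1, y2, y3 >= 0

Solving the primal: x* = (2, 6).
  primal value c^T x* = 30.
Solving the dual: y* = (0, 1, 3).
  dual value b^T y* = 30.
Strong duality: c^T x* = b^T y*. Confirmed.

30


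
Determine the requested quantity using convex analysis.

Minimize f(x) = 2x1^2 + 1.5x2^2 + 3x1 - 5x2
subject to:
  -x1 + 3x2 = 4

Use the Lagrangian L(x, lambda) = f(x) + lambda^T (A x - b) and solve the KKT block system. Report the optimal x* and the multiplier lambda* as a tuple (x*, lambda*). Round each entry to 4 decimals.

Form the Lagrangian:
  L(x, lambda) = (1/2) x^T Q x + c^T x + lambda^T (A x - b)
Stationarity (grad_x L = 0): Q x + c + A^T lambda = 0.
Primal feasibility: A x = b.

This gives the KKT block system:
  [ Q   A^T ] [ x     ]   [-c ]
  [ A    0  ] [ lambda ] = [ b ]

Solving the linear system:
  x*      = (-0.6154, 1.1282)
  lambda* = (0.5385)
  f(x*)   = -4.8205

x* = (-0.6154, 1.1282), lambda* = (0.5385)


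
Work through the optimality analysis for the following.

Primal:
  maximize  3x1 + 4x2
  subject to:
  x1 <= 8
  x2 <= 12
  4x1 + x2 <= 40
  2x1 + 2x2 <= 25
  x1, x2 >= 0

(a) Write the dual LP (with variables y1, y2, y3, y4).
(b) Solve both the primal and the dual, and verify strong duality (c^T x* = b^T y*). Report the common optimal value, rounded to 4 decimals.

The standard primal-dual pair for 'max c^T x s.t. A x <= b, x >= 0' is:
  Dual:  min b^T y  s.t.  A^T y >= c,  y >= 0.

So the dual LP is:
  minimize  8y1 + 12y2 + 40y3 + 25y4
  subject to:
    y1 + 4y3 + 2y4 >= 3
    y2 + y3 + 2y4 >= 4
    y1, y2, y3, y4 >= 0

Solving the primal: x* = (0.5, 12).
  primal value c^T x* = 49.5.
Solving the dual: y* = (0, 1, 0, 1.5).
  dual value b^T y* = 49.5.
Strong duality: c^T x* = b^T y*. Confirmed.

49.5


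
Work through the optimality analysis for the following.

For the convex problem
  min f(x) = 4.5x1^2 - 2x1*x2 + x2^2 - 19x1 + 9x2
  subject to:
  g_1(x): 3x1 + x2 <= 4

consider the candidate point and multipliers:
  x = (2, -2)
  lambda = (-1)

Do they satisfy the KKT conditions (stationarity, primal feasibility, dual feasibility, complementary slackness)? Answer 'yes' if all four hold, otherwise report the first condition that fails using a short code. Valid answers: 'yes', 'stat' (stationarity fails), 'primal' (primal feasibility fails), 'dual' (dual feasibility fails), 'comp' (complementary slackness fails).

Gradient of f: grad f(x) = Q x + c = (3, 1)
Constraint values g_i(x) = a_i^T x - b_i:
  g_1((2, -2)) = 0
Stationarity residual: grad f(x) + sum_i lambda_i a_i = (0, 0)
  -> stationarity OK
Primal feasibility (all g_i <= 0): OK
Dual feasibility (all lambda_i >= 0): FAILS
Complementary slackness (lambda_i * g_i(x) = 0 for all i): OK

Verdict: the first failing condition is dual_feasibility -> dual.

dual


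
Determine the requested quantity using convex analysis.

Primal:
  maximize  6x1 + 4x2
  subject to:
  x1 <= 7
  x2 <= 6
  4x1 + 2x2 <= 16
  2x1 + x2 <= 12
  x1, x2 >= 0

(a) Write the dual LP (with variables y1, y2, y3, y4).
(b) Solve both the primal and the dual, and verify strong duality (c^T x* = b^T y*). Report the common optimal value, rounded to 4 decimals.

The standard primal-dual pair for 'max c^T x s.t. A x <= b, x >= 0' is:
  Dual:  min b^T y  s.t.  A^T y >= c,  y >= 0.

So the dual LP is:
  minimize  7y1 + 6y2 + 16y3 + 12y4
  subject to:
    y1 + 4y3 + 2y4 >= 6
    y2 + 2y3 + y4 >= 4
    y1, y2, y3, y4 >= 0

Solving the primal: x* = (1, 6).
  primal value c^T x* = 30.
Solving the dual: y* = (0, 1, 1.5, 0).
  dual value b^T y* = 30.
Strong duality: c^T x* = b^T y*. Confirmed.

30


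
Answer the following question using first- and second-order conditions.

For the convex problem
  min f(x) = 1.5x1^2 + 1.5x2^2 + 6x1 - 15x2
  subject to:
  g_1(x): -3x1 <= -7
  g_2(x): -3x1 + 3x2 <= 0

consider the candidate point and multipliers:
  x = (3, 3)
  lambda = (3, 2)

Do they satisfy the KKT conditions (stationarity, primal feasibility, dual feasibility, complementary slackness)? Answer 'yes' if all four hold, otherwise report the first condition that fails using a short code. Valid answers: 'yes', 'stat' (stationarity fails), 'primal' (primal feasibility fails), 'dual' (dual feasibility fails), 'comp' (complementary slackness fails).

Gradient of f: grad f(x) = Q x + c = (15, -6)
Constraint values g_i(x) = a_i^T x - b_i:
  g_1((3, 3)) = -2
  g_2((3, 3)) = 0
Stationarity residual: grad f(x) + sum_i lambda_i a_i = (0, 0)
  -> stationarity OK
Primal feasibility (all g_i <= 0): OK
Dual feasibility (all lambda_i >= 0): OK
Complementary slackness (lambda_i * g_i(x) = 0 for all i): FAILS

Verdict: the first failing condition is complementary_slackness -> comp.

comp


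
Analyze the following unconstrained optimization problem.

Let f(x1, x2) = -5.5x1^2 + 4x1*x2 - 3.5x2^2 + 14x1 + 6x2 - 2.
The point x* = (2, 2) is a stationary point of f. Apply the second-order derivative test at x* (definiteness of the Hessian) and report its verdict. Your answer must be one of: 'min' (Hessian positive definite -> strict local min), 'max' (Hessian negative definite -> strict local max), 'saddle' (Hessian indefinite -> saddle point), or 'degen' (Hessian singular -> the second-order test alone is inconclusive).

Compute the Hessian H = grad^2 f:
  H = [[-11, 4], [4, -7]]
Verify stationarity: grad f(x*) = H x* + g = (0, 0).
Eigenvalues of H: -13.4721, -4.5279.
Both eigenvalues < 0, so H is negative definite -> x* is a strict local max.

max


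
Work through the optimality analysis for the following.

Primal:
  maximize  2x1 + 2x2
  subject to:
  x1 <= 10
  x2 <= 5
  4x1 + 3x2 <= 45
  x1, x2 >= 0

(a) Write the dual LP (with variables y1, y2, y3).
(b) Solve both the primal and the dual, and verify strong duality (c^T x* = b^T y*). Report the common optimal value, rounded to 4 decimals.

The standard primal-dual pair for 'max c^T x s.t. A x <= b, x >= 0' is:
  Dual:  min b^T y  s.t.  A^T y >= c,  y >= 0.

So the dual LP is:
  minimize  10y1 + 5y2 + 45y3
  subject to:
    y1 + 4y3 >= 2
    y2 + 3y3 >= 2
    y1, y2, y3 >= 0

Solving the primal: x* = (7.5, 5).
  primal value c^T x* = 25.
Solving the dual: y* = (0, 0.5, 0.5).
  dual value b^T y* = 25.
Strong duality: c^T x* = b^T y*. Confirmed.

25


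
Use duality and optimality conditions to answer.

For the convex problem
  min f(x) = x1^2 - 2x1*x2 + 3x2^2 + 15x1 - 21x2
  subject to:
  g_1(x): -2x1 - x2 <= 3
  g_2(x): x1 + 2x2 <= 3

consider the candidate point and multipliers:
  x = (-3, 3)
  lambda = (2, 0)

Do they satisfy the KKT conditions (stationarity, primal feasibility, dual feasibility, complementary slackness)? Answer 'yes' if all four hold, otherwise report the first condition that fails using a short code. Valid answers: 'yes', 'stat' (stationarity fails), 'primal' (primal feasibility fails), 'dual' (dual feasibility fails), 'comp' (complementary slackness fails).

Gradient of f: grad f(x) = Q x + c = (3, 3)
Constraint values g_i(x) = a_i^T x - b_i:
  g_1((-3, 3)) = 0
  g_2((-3, 3)) = 0
Stationarity residual: grad f(x) + sum_i lambda_i a_i = (-1, 1)
  -> stationarity FAILS
Primal feasibility (all g_i <= 0): OK
Dual feasibility (all lambda_i >= 0): OK
Complementary slackness (lambda_i * g_i(x) = 0 for all i): OK

Verdict: the first failing condition is stationarity -> stat.

stat


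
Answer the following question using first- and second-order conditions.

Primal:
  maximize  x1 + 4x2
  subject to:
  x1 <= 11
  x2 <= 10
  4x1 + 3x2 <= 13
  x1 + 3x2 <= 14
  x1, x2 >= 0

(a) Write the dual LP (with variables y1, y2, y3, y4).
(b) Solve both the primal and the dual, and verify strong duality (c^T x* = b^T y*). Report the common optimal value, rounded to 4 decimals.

The standard primal-dual pair for 'max c^T x s.t. A x <= b, x >= 0' is:
  Dual:  min b^T y  s.t.  A^T y >= c,  y >= 0.

So the dual LP is:
  minimize  11y1 + 10y2 + 13y3 + 14y4
  subject to:
    y1 + 4y3 + y4 >= 1
    y2 + 3y3 + 3y4 >= 4
    y1, y2, y3, y4 >= 0

Solving the primal: x* = (0, 4.3333).
  primal value c^T x* = 17.3333.
Solving the dual: y* = (0, 0, 1.3333, 0).
  dual value b^T y* = 17.3333.
Strong duality: c^T x* = b^T y*. Confirmed.

17.3333


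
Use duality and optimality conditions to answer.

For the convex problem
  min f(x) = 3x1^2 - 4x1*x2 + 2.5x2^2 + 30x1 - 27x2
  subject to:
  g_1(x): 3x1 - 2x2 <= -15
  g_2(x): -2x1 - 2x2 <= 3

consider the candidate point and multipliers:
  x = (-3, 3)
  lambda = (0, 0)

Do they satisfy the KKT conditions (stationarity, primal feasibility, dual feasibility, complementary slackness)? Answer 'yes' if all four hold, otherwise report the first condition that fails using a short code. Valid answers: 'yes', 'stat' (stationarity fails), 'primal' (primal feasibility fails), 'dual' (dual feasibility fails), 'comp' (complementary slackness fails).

Gradient of f: grad f(x) = Q x + c = (0, 0)
Constraint values g_i(x) = a_i^T x - b_i:
  g_1((-3, 3)) = 0
  g_2((-3, 3)) = -3
Stationarity residual: grad f(x) + sum_i lambda_i a_i = (0, 0)
  -> stationarity OK
Primal feasibility (all g_i <= 0): OK
Dual feasibility (all lambda_i >= 0): OK
Complementary slackness (lambda_i * g_i(x) = 0 for all i): OK

Verdict: yes, KKT holds.

yes


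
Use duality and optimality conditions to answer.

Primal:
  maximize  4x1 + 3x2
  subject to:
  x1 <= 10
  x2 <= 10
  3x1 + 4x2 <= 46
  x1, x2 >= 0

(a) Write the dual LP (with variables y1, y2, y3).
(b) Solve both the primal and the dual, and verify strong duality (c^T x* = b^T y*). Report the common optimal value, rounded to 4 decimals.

The standard primal-dual pair for 'max c^T x s.t. A x <= b, x >= 0' is:
  Dual:  min b^T y  s.t.  A^T y >= c,  y >= 0.

So the dual LP is:
  minimize  10y1 + 10y2 + 46y3
  subject to:
    y1 + 3y3 >= 4
    y2 + 4y3 >= 3
    y1, y2, y3 >= 0

Solving the primal: x* = (10, 4).
  primal value c^T x* = 52.
Solving the dual: y* = (1.75, 0, 0.75).
  dual value b^T y* = 52.
Strong duality: c^T x* = b^T y*. Confirmed.

52


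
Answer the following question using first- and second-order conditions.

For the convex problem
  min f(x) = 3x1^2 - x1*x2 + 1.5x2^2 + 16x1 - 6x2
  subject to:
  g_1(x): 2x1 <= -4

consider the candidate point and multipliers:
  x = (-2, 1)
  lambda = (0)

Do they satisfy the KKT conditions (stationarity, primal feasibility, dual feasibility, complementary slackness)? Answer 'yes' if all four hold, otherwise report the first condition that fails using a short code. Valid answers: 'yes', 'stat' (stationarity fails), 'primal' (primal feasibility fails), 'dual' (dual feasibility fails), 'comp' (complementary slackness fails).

Gradient of f: grad f(x) = Q x + c = (3, -1)
Constraint values g_i(x) = a_i^T x - b_i:
  g_1((-2, 1)) = 0
Stationarity residual: grad f(x) + sum_i lambda_i a_i = (3, -1)
  -> stationarity FAILS
Primal feasibility (all g_i <= 0): OK
Dual feasibility (all lambda_i >= 0): OK
Complementary slackness (lambda_i * g_i(x) = 0 for all i): OK

Verdict: the first failing condition is stationarity -> stat.

stat


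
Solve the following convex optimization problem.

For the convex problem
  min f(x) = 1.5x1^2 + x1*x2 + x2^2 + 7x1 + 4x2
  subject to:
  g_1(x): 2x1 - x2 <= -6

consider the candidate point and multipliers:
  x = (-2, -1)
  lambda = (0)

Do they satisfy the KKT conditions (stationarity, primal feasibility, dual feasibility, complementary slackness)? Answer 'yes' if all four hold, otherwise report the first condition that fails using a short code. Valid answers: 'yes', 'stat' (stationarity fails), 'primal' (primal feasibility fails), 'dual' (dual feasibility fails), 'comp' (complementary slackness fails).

Gradient of f: grad f(x) = Q x + c = (0, 0)
Constraint values g_i(x) = a_i^T x - b_i:
  g_1((-2, -1)) = 3
Stationarity residual: grad f(x) + sum_i lambda_i a_i = (0, 0)
  -> stationarity OK
Primal feasibility (all g_i <= 0): FAILS
Dual feasibility (all lambda_i >= 0): OK
Complementary slackness (lambda_i * g_i(x) = 0 for all i): OK

Verdict: the first failing condition is primal_feasibility -> primal.

primal


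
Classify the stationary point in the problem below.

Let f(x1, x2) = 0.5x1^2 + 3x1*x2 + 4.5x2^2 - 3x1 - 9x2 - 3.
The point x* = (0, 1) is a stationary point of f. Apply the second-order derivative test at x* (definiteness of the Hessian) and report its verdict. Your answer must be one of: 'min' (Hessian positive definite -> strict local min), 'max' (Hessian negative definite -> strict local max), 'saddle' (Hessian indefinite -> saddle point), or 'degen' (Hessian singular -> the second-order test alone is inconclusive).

Compute the Hessian H = grad^2 f:
  H = [[1, 3], [3, 9]]
Verify stationarity: grad f(x*) = H x* + g = (0, 0).
Eigenvalues of H: 0, 10.
H has a zero eigenvalue (singular; positive semidefinite but not definite), so H is neither positive definite, negative definite, nor indefinite. The second-order test alone is inconclusive -> degen.
(Indeed, f is constant along the null direction of H through x*, so x* is not a strict local extremum.)

degen


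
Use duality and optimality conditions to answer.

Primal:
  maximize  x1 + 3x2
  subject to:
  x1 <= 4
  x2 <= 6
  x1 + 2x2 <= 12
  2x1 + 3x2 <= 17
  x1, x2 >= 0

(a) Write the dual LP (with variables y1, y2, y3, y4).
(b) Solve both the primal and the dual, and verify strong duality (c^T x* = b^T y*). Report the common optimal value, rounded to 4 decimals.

The standard primal-dual pair for 'max c^T x s.t. A x <= b, x >= 0' is:
  Dual:  min b^T y  s.t.  A^T y >= c,  y >= 0.

So the dual LP is:
  minimize  4y1 + 6y2 + 12y3 + 17y4
  subject to:
    y1 + y3 + 2y4 >= 1
    y2 + 2y3 + 3y4 >= 3
    y1, y2, y3, y4 >= 0

Solving the primal: x* = (0, 5.6667).
  primal value c^T x* = 17.
Solving the dual: y* = (0, 0, 0, 1).
  dual value b^T y* = 17.
Strong duality: c^T x* = b^T y*. Confirmed.

17


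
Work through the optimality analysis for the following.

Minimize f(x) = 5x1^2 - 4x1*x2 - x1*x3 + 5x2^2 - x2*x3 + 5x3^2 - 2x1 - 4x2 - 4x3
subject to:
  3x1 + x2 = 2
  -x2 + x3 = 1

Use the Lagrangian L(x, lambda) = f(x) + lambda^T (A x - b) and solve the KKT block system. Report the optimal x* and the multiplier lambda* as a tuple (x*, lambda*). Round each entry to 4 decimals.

Form the Lagrangian:
  L(x, lambda) = (1/2) x^T Q x + c^T x + lambda^T (A x - b)
Stationarity (grad_x L = 0): Q x + c + A^T lambda = 0.
Primal feasibility: A x = b.

This gives the KKT block system:
  [ Q   A^T ] [ x     ]   [-c ]
  [ A    0  ] [ lambda ] = [ b ]

Solving the linear system:
  x*      = (0.6139, 0.1584, 1.1584)
  lambda* = (-0.7822, -6.8119)
  f(x*)   = 0.9406

x* = (0.6139, 0.1584, 1.1584), lambda* = (-0.7822, -6.8119)


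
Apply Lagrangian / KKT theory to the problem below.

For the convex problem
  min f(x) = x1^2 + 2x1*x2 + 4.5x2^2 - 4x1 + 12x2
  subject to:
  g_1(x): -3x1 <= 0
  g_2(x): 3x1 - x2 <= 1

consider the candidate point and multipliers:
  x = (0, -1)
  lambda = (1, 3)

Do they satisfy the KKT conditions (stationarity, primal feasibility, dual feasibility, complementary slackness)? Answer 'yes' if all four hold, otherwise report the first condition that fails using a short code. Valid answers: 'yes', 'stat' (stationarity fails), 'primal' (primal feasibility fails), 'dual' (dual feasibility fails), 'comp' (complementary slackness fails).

Gradient of f: grad f(x) = Q x + c = (-6, 3)
Constraint values g_i(x) = a_i^T x - b_i:
  g_1((0, -1)) = 0
  g_2((0, -1)) = 0
Stationarity residual: grad f(x) + sum_i lambda_i a_i = (0, 0)
  -> stationarity OK
Primal feasibility (all g_i <= 0): OK
Dual feasibility (all lambda_i >= 0): OK
Complementary slackness (lambda_i * g_i(x) = 0 for all i): OK

Verdict: yes, KKT holds.

yes


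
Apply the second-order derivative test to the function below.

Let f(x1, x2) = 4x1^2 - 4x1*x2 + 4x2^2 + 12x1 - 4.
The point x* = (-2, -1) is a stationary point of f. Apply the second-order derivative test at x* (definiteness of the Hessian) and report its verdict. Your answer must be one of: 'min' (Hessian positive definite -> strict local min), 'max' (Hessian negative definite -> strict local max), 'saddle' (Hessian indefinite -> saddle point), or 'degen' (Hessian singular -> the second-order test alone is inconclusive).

Compute the Hessian H = grad^2 f:
  H = [[8, -4], [-4, 8]]
Verify stationarity: grad f(x*) = H x* + g = (0, 0).
Eigenvalues of H: 4, 12.
Both eigenvalues > 0, so H is positive definite -> x* is a strict local min.

min


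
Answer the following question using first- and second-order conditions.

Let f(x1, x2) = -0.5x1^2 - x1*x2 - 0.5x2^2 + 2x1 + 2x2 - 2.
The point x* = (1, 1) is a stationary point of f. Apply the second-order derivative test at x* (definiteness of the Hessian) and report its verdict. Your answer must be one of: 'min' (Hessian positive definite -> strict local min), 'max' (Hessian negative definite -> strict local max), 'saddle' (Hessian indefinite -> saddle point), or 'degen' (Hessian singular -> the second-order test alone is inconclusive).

Compute the Hessian H = grad^2 f:
  H = [[-1, -1], [-1, -1]]
Verify stationarity: grad f(x*) = H x* + g = (0, 0).
Eigenvalues of H: -2, 0.
H has a zero eigenvalue (singular; negative semidefinite but not definite), so H is neither positive definite, negative definite, nor indefinite. The second-order test alone is inconclusive -> degen.
(Indeed, f is constant along the null direction of H through x*, so x* is not a strict local extremum.)

degen


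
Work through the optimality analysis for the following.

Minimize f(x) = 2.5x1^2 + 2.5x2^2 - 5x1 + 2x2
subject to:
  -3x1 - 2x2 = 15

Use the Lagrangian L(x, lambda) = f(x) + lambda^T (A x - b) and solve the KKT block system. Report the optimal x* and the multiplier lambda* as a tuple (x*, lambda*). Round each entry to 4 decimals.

Form the Lagrangian:
  L(x, lambda) = (1/2) x^T Q x + c^T x + lambda^T (A x - b)
Stationarity (grad_x L = 0): Q x + c + A^T lambda = 0.
Primal feasibility: A x = b.

This gives the KKT block system:
  [ Q   A^T ] [ x     ]   [-c ]
  [ A    0  ] [ lambda ] = [ b ]

Solving the linear system:
  x*      = (-2.9692, -3.0462)
  lambda* = (-6.6154)
  f(x*)   = 53.9923

x* = (-2.9692, -3.0462), lambda* = (-6.6154)


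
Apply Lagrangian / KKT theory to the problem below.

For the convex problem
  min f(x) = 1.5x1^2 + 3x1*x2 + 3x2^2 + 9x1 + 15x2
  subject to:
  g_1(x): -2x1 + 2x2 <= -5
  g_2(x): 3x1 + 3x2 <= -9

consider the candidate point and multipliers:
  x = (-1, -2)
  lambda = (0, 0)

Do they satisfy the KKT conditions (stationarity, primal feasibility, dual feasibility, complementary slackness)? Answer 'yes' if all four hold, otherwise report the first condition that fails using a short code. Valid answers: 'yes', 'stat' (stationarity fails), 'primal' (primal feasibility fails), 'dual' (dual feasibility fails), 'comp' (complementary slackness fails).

Gradient of f: grad f(x) = Q x + c = (0, 0)
Constraint values g_i(x) = a_i^T x - b_i:
  g_1((-1, -2)) = 3
  g_2((-1, -2)) = 0
Stationarity residual: grad f(x) + sum_i lambda_i a_i = (0, 0)
  -> stationarity OK
Primal feasibility (all g_i <= 0): FAILS
Dual feasibility (all lambda_i >= 0): OK
Complementary slackness (lambda_i * g_i(x) = 0 for all i): OK

Verdict: the first failing condition is primal_feasibility -> primal.

primal


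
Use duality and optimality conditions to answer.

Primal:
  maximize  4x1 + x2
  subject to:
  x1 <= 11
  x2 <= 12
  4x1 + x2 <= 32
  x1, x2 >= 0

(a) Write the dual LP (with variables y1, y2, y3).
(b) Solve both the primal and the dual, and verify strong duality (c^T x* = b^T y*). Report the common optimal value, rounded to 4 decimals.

The standard primal-dual pair for 'max c^T x s.t. A x <= b, x >= 0' is:
  Dual:  min b^T y  s.t.  A^T y >= c,  y >= 0.

So the dual LP is:
  minimize  11y1 + 12y2 + 32y3
  subject to:
    y1 + 4y3 >= 4
    y2 + y3 >= 1
    y1, y2, y3 >= 0

Solving the primal: x* = (8, 0).
  primal value c^T x* = 32.
Solving the dual: y* = (0, 0, 1).
  dual value b^T y* = 32.
Strong duality: c^T x* = b^T y*. Confirmed.

32


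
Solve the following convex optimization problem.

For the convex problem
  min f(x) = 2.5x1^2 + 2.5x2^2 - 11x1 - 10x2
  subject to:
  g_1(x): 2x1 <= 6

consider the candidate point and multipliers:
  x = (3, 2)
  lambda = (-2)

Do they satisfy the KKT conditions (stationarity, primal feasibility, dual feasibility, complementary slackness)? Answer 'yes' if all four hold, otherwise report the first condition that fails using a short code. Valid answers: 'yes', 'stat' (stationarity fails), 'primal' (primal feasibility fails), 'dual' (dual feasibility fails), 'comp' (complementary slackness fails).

Gradient of f: grad f(x) = Q x + c = (4, 0)
Constraint values g_i(x) = a_i^T x - b_i:
  g_1((3, 2)) = 0
Stationarity residual: grad f(x) + sum_i lambda_i a_i = (0, 0)
  -> stationarity OK
Primal feasibility (all g_i <= 0): OK
Dual feasibility (all lambda_i >= 0): FAILS
Complementary slackness (lambda_i * g_i(x) = 0 for all i): OK

Verdict: the first failing condition is dual_feasibility -> dual.

dual


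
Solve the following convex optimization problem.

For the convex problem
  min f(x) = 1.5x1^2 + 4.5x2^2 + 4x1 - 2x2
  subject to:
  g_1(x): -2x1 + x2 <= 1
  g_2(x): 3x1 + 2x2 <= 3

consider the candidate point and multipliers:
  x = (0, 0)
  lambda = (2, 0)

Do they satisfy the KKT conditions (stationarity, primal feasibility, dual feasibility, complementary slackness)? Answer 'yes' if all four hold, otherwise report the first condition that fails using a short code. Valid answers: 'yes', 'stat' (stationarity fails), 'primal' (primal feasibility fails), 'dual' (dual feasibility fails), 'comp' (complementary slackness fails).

Gradient of f: grad f(x) = Q x + c = (4, -2)
Constraint values g_i(x) = a_i^T x - b_i:
  g_1((0, 0)) = -1
  g_2((0, 0)) = -3
Stationarity residual: grad f(x) + sum_i lambda_i a_i = (0, 0)
  -> stationarity OK
Primal feasibility (all g_i <= 0): OK
Dual feasibility (all lambda_i >= 0): OK
Complementary slackness (lambda_i * g_i(x) = 0 for all i): FAILS

Verdict: the first failing condition is complementary_slackness -> comp.

comp


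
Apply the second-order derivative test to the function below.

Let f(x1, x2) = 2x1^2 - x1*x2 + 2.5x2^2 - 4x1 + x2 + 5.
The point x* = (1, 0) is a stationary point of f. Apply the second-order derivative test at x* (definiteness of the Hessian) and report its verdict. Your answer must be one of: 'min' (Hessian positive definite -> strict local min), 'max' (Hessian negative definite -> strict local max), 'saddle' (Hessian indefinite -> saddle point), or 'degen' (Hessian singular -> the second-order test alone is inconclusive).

Compute the Hessian H = grad^2 f:
  H = [[4, -1], [-1, 5]]
Verify stationarity: grad f(x*) = H x* + g = (0, 0).
Eigenvalues of H: 3.382, 5.618.
Both eigenvalues > 0, so H is positive definite -> x* is a strict local min.

min


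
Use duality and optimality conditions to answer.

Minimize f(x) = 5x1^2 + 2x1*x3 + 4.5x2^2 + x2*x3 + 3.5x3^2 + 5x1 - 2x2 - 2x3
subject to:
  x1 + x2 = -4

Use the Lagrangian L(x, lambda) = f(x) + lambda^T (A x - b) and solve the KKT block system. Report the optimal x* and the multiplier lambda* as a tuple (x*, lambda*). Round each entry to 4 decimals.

Form the Lagrangian:
  L(x, lambda) = (1/2) x^T Q x + c^T x + lambda^T (A x - b)
Stationarity (grad_x L = 0): Q x + c + A^T lambda = 0.
Primal feasibility: A x = b.

This gives the KKT block system:
  [ Q   A^T ] [ x     ]   [-c ]
  [ A    0  ] [ lambda ] = [ b ]

Solving the linear system:
  x*      = (-2.3258, -1.6742, 1.1894)
  lambda* = (15.8788)
  f(x*)   = 26.428

x* = (-2.3258, -1.6742, 1.1894), lambda* = (15.8788)


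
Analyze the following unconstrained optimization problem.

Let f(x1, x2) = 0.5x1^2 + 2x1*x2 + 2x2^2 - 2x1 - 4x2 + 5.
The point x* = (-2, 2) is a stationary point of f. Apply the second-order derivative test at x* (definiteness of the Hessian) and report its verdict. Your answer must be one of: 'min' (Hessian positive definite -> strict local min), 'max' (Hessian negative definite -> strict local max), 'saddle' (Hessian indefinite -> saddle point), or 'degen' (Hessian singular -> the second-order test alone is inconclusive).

Compute the Hessian H = grad^2 f:
  H = [[1, 2], [2, 4]]
Verify stationarity: grad f(x*) = H x* + g = (0, 0).
Eigenvalues of H: 0, 5.
H has a zero eigenvalue (singular; positive semidefinite but not definite), so H is neither positive definite, negative definite, nor indefinite. The second-order test alone is inconclusive -> degen.
(Indeed, f is constant along the null direction of H through x*, so x* is not a strict local extremum.)

degen


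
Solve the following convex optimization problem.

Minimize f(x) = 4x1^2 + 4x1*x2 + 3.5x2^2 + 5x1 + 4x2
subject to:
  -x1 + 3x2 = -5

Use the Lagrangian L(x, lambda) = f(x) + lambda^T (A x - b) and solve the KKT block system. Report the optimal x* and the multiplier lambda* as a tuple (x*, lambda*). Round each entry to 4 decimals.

Form the Lagrangian:
  L(x, lambda) = (1/2) x^T Q x + c^T x + lambda^T (A x - b)
Stationarity (grad_x L = 0): Q x + c + A^T lambda = 0.
Primal feasibility: A x = b.

This gives the KKT block system:
  [ Q   A^T ] [ x     ]   [-c ]
  [ A    0  ] [ lambda ] = [ b ]

Solving the linear system:
  x*      = (0.3689, -1.5437)
  lambda* = (1.7767)
  f(x*)   = 2.2767

x* = (0.3689, -1.5437), lambda* = (1.7767)


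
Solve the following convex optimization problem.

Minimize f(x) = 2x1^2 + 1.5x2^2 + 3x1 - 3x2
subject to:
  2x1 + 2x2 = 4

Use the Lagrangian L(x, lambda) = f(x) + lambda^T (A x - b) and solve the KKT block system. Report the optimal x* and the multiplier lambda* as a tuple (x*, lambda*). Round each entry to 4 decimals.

Form the Lagrangian:
  L(x, lambda) = (1/2) x^T Q x + c^T x + lambda^T (A x - b)
Stationarity (grad_x L = 0): Q x + c + A^T lambda = 0.
Primal feasibility: A x = b.

This gives the KKT block system:
  [ Q   A^T ] [ x     ]   [-c ]
  [ A    0  ] [ lambda ] = [ b ]

Solving the linear system:
  x*      = (0, 2)
  lambda* = (-1.5)
  f(x*)   = 0

x* = (0, 2), lambda* = (-1.5)


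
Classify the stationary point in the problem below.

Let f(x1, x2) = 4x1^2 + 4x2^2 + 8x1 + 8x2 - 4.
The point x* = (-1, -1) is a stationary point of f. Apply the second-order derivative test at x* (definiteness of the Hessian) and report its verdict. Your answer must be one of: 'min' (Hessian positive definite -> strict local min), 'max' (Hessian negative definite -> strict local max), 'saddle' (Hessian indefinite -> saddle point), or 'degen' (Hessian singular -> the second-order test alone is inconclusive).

Compute the Hessian H = grad^2 f:
  H = [[8, 0], [0, 8]]
Verify stationarity: grad f(x*) = H x* + g = (0, 0).
Eigenvalues of H: 8, 8.
Both eigenvalues > 0, so H is positive definite -> x* is a strict local min.

min


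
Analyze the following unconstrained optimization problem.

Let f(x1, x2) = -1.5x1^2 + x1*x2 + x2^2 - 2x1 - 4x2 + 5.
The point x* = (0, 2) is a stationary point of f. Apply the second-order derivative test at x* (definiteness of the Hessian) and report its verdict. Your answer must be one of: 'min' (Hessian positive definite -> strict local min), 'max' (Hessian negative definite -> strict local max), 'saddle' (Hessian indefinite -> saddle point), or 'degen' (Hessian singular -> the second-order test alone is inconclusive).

Compute the Hessian H = grad^2 f:
  H = [[-3, 1], [1, 2]]
Verify stationarity: grad f(x*) = H x* + g = (0, 0).
Eigenvalues of H: -3.1926, 2.1926.
Eigenvalues have mixed signs, so H is indefinite -> x* is a saddle point.

saddle


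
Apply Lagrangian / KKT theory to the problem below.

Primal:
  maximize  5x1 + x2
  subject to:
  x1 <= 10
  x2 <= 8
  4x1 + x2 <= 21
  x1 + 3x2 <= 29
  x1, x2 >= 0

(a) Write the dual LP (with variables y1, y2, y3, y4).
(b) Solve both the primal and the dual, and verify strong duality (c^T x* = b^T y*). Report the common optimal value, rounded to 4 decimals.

The standard primal-dual pair for 'max c^T x s.t. A x <= b, x >= 0' is:
  Dual:  min b^T y  s.t.  A^T y >= c,  y >= 0.

So the dual LP is:
  minimize  10y1 + 8y2 + 21y3 + 29y4
  subject to:
    y1 + 4y3 + y4 >= 5
    y2 + y3 + 3y4 >= 1
    y1, y2, y3, y4 >= 0

Solving the primal: x* = (5.25, 0).
  primal value c^T x* = 26.25.
Solving the dual: y* = (0, 0, 1.25, 0).
  dual value b^T y* = 26.25.
Strong duality: c^T x* = b^T y*. Confirmed.

26.25


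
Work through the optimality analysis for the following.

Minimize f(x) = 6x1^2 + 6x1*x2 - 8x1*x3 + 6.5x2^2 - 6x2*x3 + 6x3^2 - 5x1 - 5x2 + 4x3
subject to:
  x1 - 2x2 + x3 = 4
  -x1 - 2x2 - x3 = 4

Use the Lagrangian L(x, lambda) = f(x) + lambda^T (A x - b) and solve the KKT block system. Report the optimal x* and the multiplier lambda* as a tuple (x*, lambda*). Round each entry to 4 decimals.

Form the Lagrangian:
  L(x, lambda) = (1/2) x^T Q x + c^T x + lambda^T (A x - b)
Stationarity (grad_x L = 0): Q x + c + A^T lambda = 0.
Primal feasibility: A x = b.

This gives the KKT block system:
  [ Q   A^T ] [ x     ]   [-c ]
  [ A    0  ] [ lambda ] = [ b ]

Solving the linear system:
  x*      = (0.825, -2, -0.825)
  lambda* = (-5.025, -5.525)
  f(x*)   = 22.3875

x* = (0.825, -2, -0.825), lambda* = (-5.025, -5.525)


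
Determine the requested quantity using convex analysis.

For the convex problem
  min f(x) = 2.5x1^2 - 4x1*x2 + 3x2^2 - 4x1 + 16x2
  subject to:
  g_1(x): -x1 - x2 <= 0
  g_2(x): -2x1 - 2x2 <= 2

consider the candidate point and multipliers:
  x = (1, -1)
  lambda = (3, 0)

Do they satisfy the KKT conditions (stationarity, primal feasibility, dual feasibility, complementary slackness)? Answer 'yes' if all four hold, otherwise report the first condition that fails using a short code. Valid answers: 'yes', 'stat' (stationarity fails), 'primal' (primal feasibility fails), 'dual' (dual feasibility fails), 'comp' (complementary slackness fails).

Gradient of f: grad f(x) = Q x + c = (5, 6)
Constraint values g_i(x) = a_i^T x - b_i:
  g_1((1, -1)) = 0
  g_2((1, -1)) = -2
Stationarity residual: grad f(x) + sum_i lambda_i a_i = (2, 3)
  -> stationarity FAILS
Primal feasibility (all g_i <= 0): OK
Dual feasibility (all lambda_i >= 0): OK
Complementary slackness (lambda_i * g_i(x) = 0 for all i): OK

Verdict: the first failing condition is stationarity -> stat.

stat


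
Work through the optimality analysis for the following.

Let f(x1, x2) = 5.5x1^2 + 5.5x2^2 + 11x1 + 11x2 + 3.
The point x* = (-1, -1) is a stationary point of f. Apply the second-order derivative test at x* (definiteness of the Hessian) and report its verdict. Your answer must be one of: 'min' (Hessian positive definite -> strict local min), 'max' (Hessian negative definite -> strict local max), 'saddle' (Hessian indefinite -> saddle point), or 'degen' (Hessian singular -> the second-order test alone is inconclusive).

Compute the Hessian H = grad^2 f:
  H = [[11, 0], [0, 11]]
Verify stationarity: grad f(x*) = H x* + g = (0, 0).
Eigenvalues of H: 11, 11.
Both eigenvalues > 0, so H is positive definite -> x* is a strict local min.

min


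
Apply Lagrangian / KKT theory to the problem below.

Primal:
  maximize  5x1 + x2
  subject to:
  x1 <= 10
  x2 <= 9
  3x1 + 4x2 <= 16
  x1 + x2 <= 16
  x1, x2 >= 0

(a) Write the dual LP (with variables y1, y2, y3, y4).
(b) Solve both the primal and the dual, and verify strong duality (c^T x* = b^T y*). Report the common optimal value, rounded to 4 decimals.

The standard primal-dual pair for 'max c^T x s.t. A x <= b, x >= 0' is:
  Dual:  min b^T y  s.t.  A^T y >= c,  y >= 0.

So the dual LP is:
  minimize  10y1 + 9y2 + 16y3 + 16y4
  subject to:
    y1 + 3y3 + y4 >= 5
    y2 + 4y3 + y4 >= 1
    y1, y2, y3, y4 >= 0

Solving the primal: x* = (5.3333, 0).
  primal value c^T x* = 26.6667.
Solving the dual: y* = (0, 0, 1.6667, 0).
  dual value b^T y* = 26.6667.
Strong duality: c^T x* = b^T y*. Confirmed.

26.6667


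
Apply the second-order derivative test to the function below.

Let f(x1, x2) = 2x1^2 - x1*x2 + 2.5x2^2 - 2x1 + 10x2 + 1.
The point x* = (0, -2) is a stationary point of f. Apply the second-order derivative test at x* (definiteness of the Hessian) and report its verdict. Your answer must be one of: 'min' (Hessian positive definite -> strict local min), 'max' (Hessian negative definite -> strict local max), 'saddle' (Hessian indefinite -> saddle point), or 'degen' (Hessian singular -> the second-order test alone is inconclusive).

Compute the Hessian H = grad^2 f:
  H = [[4, -1], [-1, 5]]
Verify stationarity: grad f(x*) = H x* + g = (0, 0).
Eigenvalues of H: 3.382, 5.618.
Both eigenvalues > 0, so H is positive definite -> x* is a strict local min.

min


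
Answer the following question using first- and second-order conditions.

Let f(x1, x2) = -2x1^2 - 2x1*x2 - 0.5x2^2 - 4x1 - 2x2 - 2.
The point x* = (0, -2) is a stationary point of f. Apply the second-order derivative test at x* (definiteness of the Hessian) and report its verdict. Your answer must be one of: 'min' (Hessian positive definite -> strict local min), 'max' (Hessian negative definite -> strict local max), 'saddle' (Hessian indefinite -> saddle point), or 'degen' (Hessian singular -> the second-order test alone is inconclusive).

Compute the Hessian H = grad^2 f:
  H = [[-4, -2], [-2, -1]]
Verify stationarity: grad f(x*) = H x* + g = (0, 0).
Eigenvalues of H: -5, 0.
H has a zero eigenvalue (singular; negative semidefinite but not definite), so H is neither positive definite, negative definite, nor indefinite. The second-order test alone is inconclusive -> degen.
(Indeed, f is constant along the null direction of H through x*, so x* is not a strict local extremum.)

degen
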